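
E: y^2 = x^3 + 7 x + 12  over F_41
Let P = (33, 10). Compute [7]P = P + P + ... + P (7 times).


k = 7 = 111_2 (binary, LSB first: 111)
Double-and-add from P = (33, 10):
  bit 0 = 1: acc = O + (33, 10) = (33, 10)
  bit 1 = 1: acc = (33, 10) + (37, 24) = (14, 36)
  bit 2 = 1: acc = (14, 36) + (12, 26) = (40, 39)

7P = (40, 39)


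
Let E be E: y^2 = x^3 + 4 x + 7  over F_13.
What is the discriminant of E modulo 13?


4 a^3 + 27 b^2 = 4*4^3 + 27*7^2 = 256 + 1323 = 1579
Delta = -16 * (1579) = -25264
Delta mod 13 = 8

Delta = 8 (mod 13)


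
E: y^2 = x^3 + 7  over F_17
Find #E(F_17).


For each x in F_17, count y with y^2 = x^3 + 0 x + 7 mod 17:
  x = 1: RHS = 8, y in [5, 12]  -> 2 point(s)
  x = 2: RHS = 15, y in [7, 10]  -> 2 point(s)
  x = 3: RHS = 0, y in [0]  -> 1 point(s)
  x = 5: RHS = 13, y in [8, 9]  -> 2 point(s)
  x = 6: RHS = 2, y in [6, 11]  -> 2 point(s)
  x = 8: RHS = 9, y in [3, 14]  -> 2 point(s)
  x = 10: RHS = 4, y in [2, 15]  -> 2 point(s)
  x = 12: RHS = 1, y in [1, 16]  -> 2 point(s)
  x = 15: RHS = 16, y in [4, 13]  -> 2 point(s)
Affine points: 17. Add the point at infinity: total = 18.

#E(F_17) = 18


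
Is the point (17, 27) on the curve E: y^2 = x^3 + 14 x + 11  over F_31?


Check whether y^2 = x^3 + 14 x + 11 (mod 31) for (x, y) = (17, 27).
LHS: y^2 = 27^2 mod 31 = 16
RHS: x^3 + 14 x + 11 = 17^3 + 14*17 + 11 mod 31 = 16
LHS = RHS

Yes, on the curve


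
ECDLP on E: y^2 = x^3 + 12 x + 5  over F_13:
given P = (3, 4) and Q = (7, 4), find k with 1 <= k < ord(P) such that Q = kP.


Enumerate multiples of P until we hit Q = (7, 4):
  1P = (3, 4)
  2P = (7, 9)
  3P = (7, 4)
Match found at i = 3.

k = 3


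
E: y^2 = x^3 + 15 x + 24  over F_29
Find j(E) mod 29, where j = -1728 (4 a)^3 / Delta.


Delta = -16(4 a^3 + 27 b^2) mod 29 = 9
-1728 * (4 a)^3 = -1728 * (4*15)^3 mod 29 = 9
j = 9 * 9^(-1) mod 29 = 1

j = 1 (mod 29)


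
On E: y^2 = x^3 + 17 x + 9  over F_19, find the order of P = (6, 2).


Compute successive multiples of P until we hit O:
  1P = (6, 2)
  2P = (11, 8)
  3P = (8, 7)
  4P = (16, 11)
  5P = (17, 9)
  6P = (3, 12)
  7P = (0, 16)
  8P = (10, 1)
  ... (continuing to 19P)
  19P = O

ord(P) = 19


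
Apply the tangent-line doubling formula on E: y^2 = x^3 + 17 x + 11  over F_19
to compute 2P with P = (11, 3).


Doubling: s = (3 x1^2 + a) / (2 y1)
s = (3*11^2 + 17) / (2*3) mod 19 = 0
x3 = s^2 - 2 x1 mod 19 = 0^2 - 2*11 = 16
y3 = s (x1 - x3) - y1 mod 19 = 0 * (11 - 16) - 3 = 16

2P = (16, 16)


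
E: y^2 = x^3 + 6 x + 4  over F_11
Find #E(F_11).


For each x in F_11, count y with y^2 = x^3 + 6 x + 4 mod 11:
  x = 0: RHS = 4, y in [2, 9]  -> 2 point(s)
  x = 1: RHS = 0, y in [0]  -> 1 point(s)
  x = 3: RHS = 5, y in [4, 7]  -> 2 point(s)
  x = 4: RHS = 4, y in [2, 9]  -> 2 point(s)
  x = 5: RHS = 5, y in [4, 7]  -> 2 point(s)
  x = 6: RHS = 3, y in [5, 6]  -> 2 point(s)
  x = 7: RHS = 4, y in [2, 9]  -> 2 point(s)
  x = 8: RHS = 3, y in [5, 6]  -> 2 point(s)
Affine points: 15. Add the point at infinity: total = 16.

#E(F_11) = 16


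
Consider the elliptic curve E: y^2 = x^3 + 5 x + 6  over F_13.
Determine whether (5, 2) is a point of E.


Check whether y^2 = x^3 + 5 x + 6 (mod 13) for (x, y) = (5, 2).
LHS: y^2 = 2^2 mod 13 = 4
RHS: x^3 + 5 x + 6 = 5^3 + 5*5 + 6 mod 13 = 0
LHS != RHS

No, not on the curve


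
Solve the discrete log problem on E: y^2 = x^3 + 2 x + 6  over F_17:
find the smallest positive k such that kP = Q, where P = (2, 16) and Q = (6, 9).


Enumerate multiples of P until we hit Q = (6, 9):
  1P = (2, 16)
  2P = (11, 13)
  3P = (6, 8)
  4P = (13, 6)
  5P = (1, 14)
  6P = (1, 3)
  7P = (13, 11)
  8P = (6, 9)
Match found at i = 8.

k = 8


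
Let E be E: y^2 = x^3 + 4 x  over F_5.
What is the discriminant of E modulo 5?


4 a^3 + 27 b^2 = 4*4^3 + 27*0^2 = 256 + 0 = 256
Delta = -16 * (256) = -4096
Delta mod 5 = 4

Delta = 4 (mod 5)


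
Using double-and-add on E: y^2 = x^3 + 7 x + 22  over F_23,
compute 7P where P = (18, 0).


k = 7 = 111_2 (binary, LSB first: 111)
Double-and-add from P = (18, 0):
  bit 0 = 1: acc = O + (18, 0) = (18, 0)
  bit 1 = 1: acc = (18, 0) + O = (18, 0)
  bit 2 = 1: acc = (18, 0) + O = (18, 0)

7P = (18, 0)


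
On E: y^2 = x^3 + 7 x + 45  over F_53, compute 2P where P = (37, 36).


Doubling: s = (3 x1^2 + a) / (2 y1)
s = (3*37^2 + 7) / (2*36) mod 53 = 38
x3 = s^2 - 2 x1 mod 53 = 38^2 - 2*37 = 45
y3 = s (x1 - x3) - y1 mod 53 = 38 * (37 - 45) - 36 = 31

2P = (45, 31)


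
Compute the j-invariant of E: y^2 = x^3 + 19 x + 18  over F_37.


Delta = -16(4 a^3 + 27 b^2) mod 37 = 32
-1728 * (4 a)^3 = -1728 * (4*19)^3 mod 37 = 14
j = 14 * 32^(-1) mod 37 = 12

j = 12 (mod 37)


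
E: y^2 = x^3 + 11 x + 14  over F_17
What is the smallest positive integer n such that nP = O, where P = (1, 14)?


Compute successive multiples of P until we hit O:
  1P = (1, 14)
  2P = (11, 15)
  3P = (13, 12)
  4P = (12, 2)
  5P = (8, 6)
  6P = (10, 6)
  7P = (7, 14)
  8P = (9, 3)
  ... (continuing to 21P)
  21P = O

ord(P) = 21


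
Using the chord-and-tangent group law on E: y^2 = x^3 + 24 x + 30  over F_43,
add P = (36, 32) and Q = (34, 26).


P != Q, so use the chord formula.
s = (y2 - y1) / (x2 - x1) = (37) / (41) mod 43 = 3
x3 = s^2 - x1 - x2 mod 43 = 3^2 - 36 - 34 = 25
y3 = s (x1 - x3) - y1 mod 43 = 3 * (36 - 25) - 32 = 1

P + Q = (25, 1)


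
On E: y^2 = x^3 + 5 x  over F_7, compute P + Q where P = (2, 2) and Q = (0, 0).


P != Q, so use the chord formula.
s = (y2 - y1) / (x2 - x1) = (5) / (5) mod 7 = 1
x3 = s^2 - x1 - x2 mod 7 = 1^2 - 2 - 0 = 6
y3 = s (x1 - x3) - y1 mod 7 = 1 * (2 - 6) - 2 = 1

P + Q = (6, 1)


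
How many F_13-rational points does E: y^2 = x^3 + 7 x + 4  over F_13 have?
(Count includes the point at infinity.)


For each x in F_13, count y with y^2 = x^3 + 7 x + 4 mod 13:
  x = 0: RHS = 4, y in [2, 11]  -> 2 point(s)
  x = 1: RHS = 12, y in [5, 8]  -> 2 point(s)
  x = 2: RHS = 0, y in [0]  -> 1 point(s)
  x = 3: RHS = 0, y in [0]  -> 1 point(s)
  x = 8: RHS = 0, y in [0]  -> 1 point(s)
  x = 9: RHS = 3, y in [4, 9]  -> 2 point(s)
  x = 12: RHS = 9, y in [3, 10]  -> 2 point(s)
Affine points: 11. Add the point at infinity: total = 12.

#E(F_13) = 12


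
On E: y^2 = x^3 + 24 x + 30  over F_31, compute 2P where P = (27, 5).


Doubling: s = (3 x1^2 + a) / (2 y1)
s = (3*27^2 + 24) / (2*5) mod 31 = 1
x3 = s^2 - 2 x1 mod 31 = 1^2 - 2*27 = 9
y3 = s (x1 - x3) - y1 mod 31 = 1 * (27 - 9) - 5 = 13

2P = (9, 13)


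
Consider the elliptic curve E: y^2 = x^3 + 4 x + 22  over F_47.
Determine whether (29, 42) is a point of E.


Check whether y^2 = x^3 + 4 x + 22 (mod 47) for (x, y) = (29, 42).
LHS: y^2 = 42^2 mod 47 = 25
RHS: x^3 + 4 x + 22 = 29^3 + 4*29 + 22 mod 47 = 40
LHS != RHS

No, not on the curve


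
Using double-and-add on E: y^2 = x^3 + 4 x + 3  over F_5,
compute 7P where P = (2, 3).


k = 7 = 111_2 (binary, LSB first: 111)
Double-and-add from P = (2, 3):
  bit 0 = 1: acc = O + (2, 3) = (2, 3)
  bit 1 = 1: acc = (2, 3) + (2, 2) = O
  bit 2 = 1: acc = O + (2, 3) = (2, 3)

7P = (2, 3)


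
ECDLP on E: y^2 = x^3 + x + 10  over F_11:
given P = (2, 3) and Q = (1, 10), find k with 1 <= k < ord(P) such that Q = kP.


Enumerate multiples of P until we hit Q = (1, 10):
  1P = (2, 3)
  2P = (1, 1)
  3P = (1, 10)
Match found at i = 3.

k = 3


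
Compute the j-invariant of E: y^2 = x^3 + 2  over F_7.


Delta = -16(4 a^3 + 27 b^2) mod 7 = 1
-1728 * (4 a)^3 = -1728 * (4*0)^3 mod 7 = 0
j = 0 * 1^(-1) mod 7 = 0

j = 0 (mod 7)


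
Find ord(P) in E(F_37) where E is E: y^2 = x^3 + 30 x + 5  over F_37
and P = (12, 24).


Compute successive multiples of P until we hit O:
  1P = (12, 24)
  2P = (1, 31)
  3P = (3, 14)
  4P = (31, 33)
  5P = (22, 18)
  6P = (30, 9)
  7P = (7, 15)
  8P = (2, 31)
  ... (continuing to 48P)
  48P = O

ord(P) = 48


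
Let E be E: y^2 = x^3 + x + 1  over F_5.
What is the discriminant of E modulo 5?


4 a^3 + 27 b^2 = 4*1^3 + 27*1^2 = 4 + 27 = 31
Delta = -16 * (31) = -496
Delta mod 5 = 4

Delta = 4 (mod 5)


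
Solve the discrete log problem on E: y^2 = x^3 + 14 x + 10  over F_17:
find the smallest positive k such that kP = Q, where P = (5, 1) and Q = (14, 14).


Enumerate multiples of P until we hit Q = (14, 14):
  1P = (5, 1)
  2P = (11, 4)
  3P = (14, 3)
  4P = (14, 14)
Match found at i = 4.

k = 4


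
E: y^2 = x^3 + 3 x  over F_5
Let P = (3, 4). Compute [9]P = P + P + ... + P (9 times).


k = 9 = 1001_2 (binary, LSB first: 1001)
Double-and-add from P = (3, 4):
  bit 0 = 1: acc = O + (3, 4) = (3, 4)
  bit 1 = 0: acc unchanged = (3, 4)
  bit 2 = 0: acc unchanged = (3, 4)
  bit 3 = 1: acc = (3, 4) + (4, 4) = (3, 1)

9P = (3, 1)


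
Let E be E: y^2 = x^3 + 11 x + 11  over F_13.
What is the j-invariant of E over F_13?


Delta = -16(4 a^3 + 27 b^2) mod 13 = 6
-1728 * (4 a)^3 = -1728 * (4*11)^3 mod 13 = 8
j = 8 * 6^(-1) mod 13 = 10

j = 10 (mod 13)


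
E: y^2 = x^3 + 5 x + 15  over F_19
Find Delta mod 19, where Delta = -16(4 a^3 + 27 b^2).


4 a^3 + 27 b^2 = 4*5^3 + 27*15^2 = 500 + 6075 = 6575
Delta = -16 * (6575) = -105200
Delta mod 19 = 3

Delta = 3 (mod 19)


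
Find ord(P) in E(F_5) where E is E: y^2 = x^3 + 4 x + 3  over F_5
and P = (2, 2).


Compute successive multiples of P until we hit O:
  1P = (2, 2)
  2P = (2, 3)
  3P = O

ord(P) = 3


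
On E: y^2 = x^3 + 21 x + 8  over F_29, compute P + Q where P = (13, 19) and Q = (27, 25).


P != Q, so use the chord formula.
s = (y2 - y1) / (x2 - x1) = (6) / (14) mod 29 = 17
x3 = s^2 - x1 - x2 mod 29 = 17^2 - 13 - 27 = 17
y3 = s (x1 - x3) - y1 mod 29 = 17 * (13 - 17) - 19 = 0

P + Q = (17, 0)


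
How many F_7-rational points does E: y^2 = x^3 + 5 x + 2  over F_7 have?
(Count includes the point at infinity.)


For each x in F_7, count y with y^2 = x^3 + 5 x + 2 mod 7:
  x = 0: RHS = 2, y in [3, 4]  -> 2 point(s)
  x = 1: RHS = 1, y in [1, 6]  -> 2 point(s)
  x = 3: RHS = 2, y in [3, 4]  -> 2 point(s)
  x = 4: RHS = 2, y in [3, 4]  -> 2 point(s)
Affine points: 8. Add the point at infinity: total = 9.

#E(F_7) = 9


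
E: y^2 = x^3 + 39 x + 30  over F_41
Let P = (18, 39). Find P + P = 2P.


Doubling: s = (3 x1^2 + a) / (2 y1)
s = (3*18^2 + 39) / (2*39) mod 41 = 24
x3 = s^2 - 2 x1 mod 41 = 24^2 - 2*18 = 7
y3 = s (x1 - x3) - y1 mod 41 = 24 * (18 - 7) - 39 = 20

2P = (7, 20)


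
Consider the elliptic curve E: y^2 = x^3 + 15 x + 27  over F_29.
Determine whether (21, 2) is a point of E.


Check whether y^2 = x^3 + 15 x + 27 (mod 29) for (x, y) = (21, 2).
LHS: y^2 = 2^2 mod 29 = 4
RHS: x^3 + 15 x + 27 = 21^3 + 15*21 + 27 mod 29 = 4
LHS = RHS

Yes, on the curve


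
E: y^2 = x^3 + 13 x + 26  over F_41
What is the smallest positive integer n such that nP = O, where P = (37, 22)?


Compute successive multiples of P until we hit O:
  1P = (37, 22)
  2P = (16, 36)
  3P = (34, 17)
  4P = (32, 0)
  5P = (34, 24)
  6P = (16, 5)
  7P = (37, 19)
  8P = O

ord(P) = 8


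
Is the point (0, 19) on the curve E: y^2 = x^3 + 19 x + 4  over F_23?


Check whether y^2 = x^3 + 19 x + 4 (mod 23) for (x, y) = (0, 19).
LHS: y^2 = 19^2 mod 23 = 16
RHS: x^3 + 19 x + 4 = 0^3 + 19*0 + 4 mod 23 = 4
LHS != RHS

No, not on the curve


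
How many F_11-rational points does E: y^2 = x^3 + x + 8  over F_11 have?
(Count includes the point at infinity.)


For each x in F_11, count y with y^2 = x^3 + 1 x + 8 mod 11:
  x = 3: RHS = 5, y in [4, 7]  -> 2 point(s)
  x = 8: RHS = 0, y in [0]  -> 1 point(s)
  x = 9: RHS = 9, y in [3, 8]  -> 2 point(s)
Affine points: 5. Add the point at infinity: total = 6.

#E(F_11) = 6


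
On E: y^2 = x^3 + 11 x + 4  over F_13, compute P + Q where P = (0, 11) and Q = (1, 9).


P != Q, so use the chord formula.
s = (y2 - y1) / (x2 - x1) = (11) / (1) mod 13 = 11
x3 = s^2 - x1 - x2 mod 13 = 11^2 - 0 - 1 = 3
y3 = s (x1 - x3) - y1 mod 13 = 11 * (0 - 3) - 11 = 8

P + Q = (3, 8)


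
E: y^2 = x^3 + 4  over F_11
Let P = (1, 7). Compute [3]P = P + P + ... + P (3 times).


k = 3 = 11_2 (binary, LSB first: 11)
Double-and-add from P = (1, 7):
  bit 0 = 1: acc = O + (1, 7) = (1, 7)
  bit 1 = 1: acc = (1, 7) + (10, 6) = (3, 3)

3P = (3, 3)


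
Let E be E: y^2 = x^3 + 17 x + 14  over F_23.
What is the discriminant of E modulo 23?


4 a^3 + 27 b^2 = 4*17^3 + 27*14^2 = 19652 + 5292 = 24944
Delta = -16 * (24944) = -399104
Delta mod 23 = 15

Delta = 15 (mod 23)


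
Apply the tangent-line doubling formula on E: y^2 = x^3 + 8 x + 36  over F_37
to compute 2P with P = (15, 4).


Doubling: s = (3 x1^2 + a) / (2 y1)
s = (3*15^2 + 8) / (2*4) mod 37 = 16
x3 = s^2 - 2 x1 mod 37 = 16^2 - 2*15 = 4
y3 = s (x1 - x3) - y1 mod 37 = 16 * (15 - 4) - 4 = 24

2P = (4, 24)


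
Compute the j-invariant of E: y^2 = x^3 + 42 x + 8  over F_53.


Delta = -16(4 a^3 + 27 b^2) mod 53 = 31
-1728 * (4 a)^3 = -1728 * (4*42)^3 mod 53 = 45
j = 45 * 31^(-1) mod 53 = 10

j = 10 (mod 53)


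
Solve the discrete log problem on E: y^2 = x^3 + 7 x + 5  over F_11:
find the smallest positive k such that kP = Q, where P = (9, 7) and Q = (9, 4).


Enumerate multiples of P until we hit Q = (9, 4):
  1P = (9, 7)
  2P = (5, 0)
  3P = (9, 4)
Match found at i = 3.

k = 3


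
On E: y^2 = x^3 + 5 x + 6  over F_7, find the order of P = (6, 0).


Compute successive multiples of P until we hit O:
  1P = (6, 0)
  2P = O

ord(P) = 2


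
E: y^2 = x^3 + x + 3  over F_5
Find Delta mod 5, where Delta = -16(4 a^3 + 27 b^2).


4 a^3 + 27 b^2 = 4*1^3 + 27*3^2 = 4 + 243 = 247
Delta = -16 * (247) = -3952
Delta mod 5 = 3

Delta = 3 (mod 5)


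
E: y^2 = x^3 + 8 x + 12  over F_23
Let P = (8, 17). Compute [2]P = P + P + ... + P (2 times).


k = 2 = 10_2 (binary, LSB first: 01)
Double-and-add from P = (8, 17):
  bit 0 = 0: acc unchanged = O
  bit 1 = 1: acc = O + (19, 13) = (19, 13)

2P = (19, 13)


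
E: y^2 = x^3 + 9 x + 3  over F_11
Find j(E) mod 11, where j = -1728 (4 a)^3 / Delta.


Delta = -16(4 a^3 + 27 b^2) mod 11 = 1
-1728 * (4 a)^3 = -1728 * (4*9)^3 mod 11 = 6
j = 6 * 1^(-1) mod 11 = 6

j = 6 (mod 11)


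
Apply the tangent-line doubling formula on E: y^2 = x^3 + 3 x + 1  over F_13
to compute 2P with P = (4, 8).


Doubling: s = (3 x1^2 + a) / (2 y1)
s = (3*4^2 + 3) / (2*8) mod 13 = 4
x3 = s^2 - 2 x1 mod 13 = 4^2 - 2*4 = 8
y3 = s (x1 - x3) - y1 mod 13 = 4 * (4 - 8) - 8 = 2

2P = (8, 2)


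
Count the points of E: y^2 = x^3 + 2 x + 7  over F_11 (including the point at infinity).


For each x in F_11, count y with y^2 = x^3 + 2 x + 7 mod 11:
  x = 6: RHS = 4, y in [2, 9]  -> 2 point(s)
  x = 7: RHS = 1, y in [1, 10]  -> 2 point(s)
  x = 10: RHS = 4, y in [2, 9]  -> 2 point(s)
Affine points: 6. Add the point at infinity: total = 7.

#E(F_11) = 7


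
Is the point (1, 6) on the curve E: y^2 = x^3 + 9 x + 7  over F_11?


Check whether y^2 = x^3 + 9 x + 7 (mod 11) for (x, y) = (1, 6).
LHS: y^2 = 6^2 mod 11 = 3
RHS: x^3 + 9 x + 7 = 1^3 + 9*1 + 7 mod 11 = 6
LHS != RHS

No, not on the curve


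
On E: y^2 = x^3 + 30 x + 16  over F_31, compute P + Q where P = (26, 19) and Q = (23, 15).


P != Q, so use the chord formula.
s = (y2 - y1) / (x2 - x1) = (27) / (28) mod 31 = 22
x3 = s^2 - x1 - x2 mod 31 = 22^2 - 26 - 23 = 1
y3 = s (x1 - x3) - y1 mod 31 = 22 * (26 - 1) - 19 = 4

P + Q = (1, 4)


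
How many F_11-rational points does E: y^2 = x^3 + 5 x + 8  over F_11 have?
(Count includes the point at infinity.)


For each x in F_11, count y with y^2 = x^3 + 5 x + 8 mod 11:
  x = 1: RHS = 3, y in [5, 6]  -> 2 point(s)
  x = 2: RHS = 4, y in [2, 9]  -> 2 point(s)
  x = 4: RHS = 4, y in [2, 9]  -> 2 point(s)
  x = 5: RHS = 4, y in [2, 9]  -> 2 point(s)
  x = 6: RHS = 1, y in [1, 10]  -> 2 point(s)
  x = 7: RHS = 1, y in [1, 10]  -> 2 point(s)
  x = 9: RHS = 1, y in [1, 10]  -> 2 point(s)
Affine points: 14. Add the point at infinity: total = 15.

#E(F_11) = 15


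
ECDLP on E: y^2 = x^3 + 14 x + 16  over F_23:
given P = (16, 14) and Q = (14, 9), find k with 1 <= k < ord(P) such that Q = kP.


Enumerate multiples of P until we hit Q = (14, 9):
  1P = (16, 14)
  2P = (14, 9)
Match found at i = 2.

k = 2


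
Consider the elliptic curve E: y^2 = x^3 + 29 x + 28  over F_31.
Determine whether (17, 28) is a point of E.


Check whether y^2 = x^3 + 29 x + 28 (mod 31) for (x, y) = (17, 28).
LHS: y^2 = 28^2 mod 31 = 9
RHS: x^3 + 29 x + 28 = 17^3 + 29*17 + 28 mod 31 = 9
LHS = RHS

Yes, on the curve


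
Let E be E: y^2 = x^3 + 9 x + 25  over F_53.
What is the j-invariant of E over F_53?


Delta = -16(4 a^3 + 27 b^2) mod 53 = 19
-1728 * (4 a)^3 = -1728 * (4*9)^3 mod 53 = 18
j = 18 * 19^(-1) mod 53 = 40

j = 40 (mod 53)


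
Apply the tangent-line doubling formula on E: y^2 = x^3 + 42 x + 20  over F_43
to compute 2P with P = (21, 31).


Doubling: s = (3 x1^2 + a) / (2 y1)
s = (3*21^2 + 42) / (2*31) mod 43 = 13
x3 = s^2 - 2 x1 mod 43 = 13^2 - 2*21 = 41
y3 = s (x1 - x3) - y1 mod 43 = 13 * (21 - 41) - 31 = 10

2P = (41, 10)


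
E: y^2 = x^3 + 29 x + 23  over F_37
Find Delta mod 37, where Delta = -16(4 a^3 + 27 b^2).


4 a^3 + 27 b^2 = 4*29^3 + 27*23^2 = 97556 + 14283 = 111839
Delta = -16 * (111839) = -1789424
Delta mod 37 = 7

Delta = 7 (mod 37)


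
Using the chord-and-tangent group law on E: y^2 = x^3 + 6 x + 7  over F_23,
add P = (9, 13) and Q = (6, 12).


P != Q, so use the chord formula.
s = (y2 - y1) / (x2 - x1) = (22) / (20) mod 23 = 8
x3 = s^2 - x1 - x2 mod 23 = 8^2 - 9 - 6 = 3
y3 = s (x1 - x3) - y1 mod 23 = 8 * (9 - 3) - 13 = 12

P + Q = (3, 12)


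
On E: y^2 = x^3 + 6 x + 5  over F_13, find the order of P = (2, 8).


Compute successive multiples of P until we hit O:
  1P = (2, 8)
  2P = (6, 7)
  3P = (1, 8)
  4P = (10, 5)
  5P = (5, 11)
  6P = (7, 0)
  7P = (5, 2)
  8P = (10, 8)
  ... (continuing to 12P)
  12P = O

ord(P) = 12


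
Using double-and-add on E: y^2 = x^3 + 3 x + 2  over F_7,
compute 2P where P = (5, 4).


k = 2 = 10_2 (binary, LSB first: 01)
Double-and-add from P = (5, 4):
  bit 0 = 0: acc unchanged = O
  bit 1 = 1: acc = O + (5, 3) = (5, 3)

2P = (5, 3)


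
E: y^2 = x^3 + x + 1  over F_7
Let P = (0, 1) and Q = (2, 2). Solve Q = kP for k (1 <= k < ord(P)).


Enumerate multiples of P until we hit Q = (2, 2):
  1P = (0, 1)
  2P = (2, 5)
  3P = (2, 2)
Match found at i = 3.

k = 3


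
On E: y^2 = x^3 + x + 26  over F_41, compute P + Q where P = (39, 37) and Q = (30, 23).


P != Q, so use the chord formula.
s = (y2 - y1) / (x2 - x1) = (27) / (32) mod 41 = 38
x3 = s^2 - x1 - x2 mod 41 = 38^2 - 39 - 30 = 22
y3 = s (x1 - x3) - y1 mod 41 = 38 * (39 - 22) - 37 = 35

P + Q = (22, 35)


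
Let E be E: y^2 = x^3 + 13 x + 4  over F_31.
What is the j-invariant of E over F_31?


Delta = -16(4 a^3 + 27 b^2) mod 31 = 9
-1728 * (4 a)^3 = -1728 * (4*13)^3 mod 31 = 29
j = 29 * 9^(-1) mod 31 = 17

j = 17 (mod 31)


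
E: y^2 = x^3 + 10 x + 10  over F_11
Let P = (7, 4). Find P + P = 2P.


Doubling: s = (3 x1^2 + a) / (2 y1)
s = (3*7^2 + 10) / (2*4) mod 11 = 10
x3 = s^2 - 2 x1 mod 11 = 10^2 - 2*7 = 9
y3 = s (x1 - x3) - y1 mod 11 = 10 * (7 - 9) - 4 = 9

2P = (9, 9)


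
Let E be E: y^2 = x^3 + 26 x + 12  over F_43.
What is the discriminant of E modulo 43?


4 a^3 + 27 b^2 = 4*26^3 + 27*12^2 = 70304 + 3888 = 74192
Delta = -16 * (74192) = -1187072
Delta mod 43 = 29

Delta = 29 (mod 43)


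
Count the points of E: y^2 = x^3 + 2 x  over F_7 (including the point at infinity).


For each x in F_7, count y with y^2 = x^3 + 2 x + 0 mod 7:
  x = 0: RHS = 0, y in [0]  -> 1 point(s)
  x = 4: RHS = 2, y in [3, 4]  -> 2 point(s)
  x = 5: RHS = 2, y in [3, 4]  -> 2 point(s)
  x = 6: RHS = 4, y in [2, 5]  -> 2 point(s)
Affine points: 7. Add the point at infinity: total = 8.

#E(F_7) = 8


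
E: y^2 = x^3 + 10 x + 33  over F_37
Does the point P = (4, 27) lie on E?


Check whether y^2 = x^3 + 10 x + 33 (mod 37) for (x, y) = (4, 27).
LHS: y^2 = 27^2 mod 37 = 26
RHS: x^3 + 10 x + 33 = 4^3 + 10*4 + 33 mod 37 = 26
LHS = RHS

Yes, on the curve


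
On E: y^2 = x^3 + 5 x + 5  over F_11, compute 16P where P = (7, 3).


k = 16 = 10000_2 (binary, LSB first: 00001)
Double-and-add from P = (7, 3):
  bit 0 = 0: acc unchanged = O
  bit 1 = 0: acc unchanged = O
  bit 2 = 0: acc unchanged = O
  bit 3 = 0: acc unchanged = O
  bit 4 = 1: acc = O + (2, 1) = (2, 1)

16P = (2, 1)


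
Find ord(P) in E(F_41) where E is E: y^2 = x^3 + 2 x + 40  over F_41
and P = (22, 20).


Compute successive multiples of P until we hit O:
  1P = (22, 20)
  2P = (30, 9)
  3P = (21, 35)
  4P = (18, 2)
  5P = (11, 9)
  6P = (9, 34)
  7P = (0, 32)
  8P = (1, 17)
  ... (continuing to 39P)
  39P = O

ord(P) = 39


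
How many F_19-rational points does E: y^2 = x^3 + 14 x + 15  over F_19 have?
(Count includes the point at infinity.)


For each x in F_19, count y with y^2 = x^3 + 14 x + 15 mod 19:
  x = 1: RHS = 11, y in [7, 12]  -> 2 point(s)
  x = 5: RHS = 1, y in [1, 18]  -> 2 point(s)
  x = 6: RHS = 11, y in [7, 12]  -> 2 point(s)
  x = 7: RHS = 0, y in [0]  -> 1 point(s)
  x = 12: RHS = 11, y in [7, 12]  -> 2 point(s)
  x = 13: RHS = 0, y in [0]  -> 1 point(s)
  x = 15: RHS = 9, y in [3, 16]  -> 2 point(s)
  x = 17: RHS = 17, y in [6, 13]  -> 2 point(s)
  x = 18: RHS = 0, y in [0]  -> 1 point(s)
Affine points: 15. Add the point at infinity: total = 16.

#E(F_19) = 16


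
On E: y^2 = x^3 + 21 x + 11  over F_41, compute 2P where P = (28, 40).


Doubling: s = (3 x1^2 + a) / (2 y1)
s = (3*28^2 + 21) / (2*40) mod 41 = 23
x3 = s^2 - 2 x1 mod 41 = 23^2 - 2*28 = 22
y3 = s (x1 - x3) - y1 mod 41 = 23 * (28 - 22) - 40 = 16

2P = (22, 16)


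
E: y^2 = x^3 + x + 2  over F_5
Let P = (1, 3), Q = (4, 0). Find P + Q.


P != Q, so use the chord formula.
s = (y2 - y1) / (x2 - x1) = (2) / (3) mod 5 = 4
x3 = s^2 - x1 - x2 mod 5 = 4^2 - 1 - 4 = 1
y3 = s (x1 - x3) - y1 mod 5 = 4 * (1 - 1) - 3 = 2

P + Q = (1, 2)


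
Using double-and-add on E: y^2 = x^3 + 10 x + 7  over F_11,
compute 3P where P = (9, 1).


k = 3 = 11_2 (binary, LSB first: 11)
Double-and-add from P = (9, 1):
  bit 0 = 1: acc = O + (9, 1) = (9, 1)
  bit 1 = 1: acc = (9, 1) + (4, 10) = (3, 8)

3P = (3, 8)


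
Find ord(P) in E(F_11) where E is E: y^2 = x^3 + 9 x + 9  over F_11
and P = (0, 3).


Compute successive multiples of P until we hit O:
  1P = (0, 3)
  2P = (5, 6)
  3P = (9, 7)
  4P = (6, 9)
  5P = (6, 2)
  6P = (9, 4)
  7P = (5, 5)
  8P = (0, 8)
  ... (continuing to 9P)
  9P = O

ord(P) = 9


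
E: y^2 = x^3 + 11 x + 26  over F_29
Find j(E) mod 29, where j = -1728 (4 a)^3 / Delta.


Delta = -16(4 a^3 + 27 b^2) mod 29 = 16
-1728 * (4 a)^3 = -1728 * (4*11)^3 mod 29 = 16
j = 16 * 16^(-1) mod 29 = 1

j = 1 (mod 29)


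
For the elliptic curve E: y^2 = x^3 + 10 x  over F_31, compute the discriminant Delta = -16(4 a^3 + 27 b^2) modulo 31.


4 a^3 + 27 b^2 = 4*10^3 + 27*0^2 = 4000 + 0 = 4000
Delta = -16 * (4000) = -64000
Delta mod 31 = 15

Delta = 15 (mod 31)


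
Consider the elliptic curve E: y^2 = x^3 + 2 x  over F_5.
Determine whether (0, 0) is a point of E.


Check whether y^2 = x^3 + 2 x + 0 (mod 5) for (x, y) = (0, 0).
LHS: y^2 = 0^2 mod 5 = 0
RHS: x^3 + 2 x + 0 = 0^3 + 2*0 + 0 mod 5 = 0
LHS = RHS

Yes, on the curve


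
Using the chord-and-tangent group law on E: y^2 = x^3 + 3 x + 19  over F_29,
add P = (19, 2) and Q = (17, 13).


P != Q, so use the chord formula.
s = (y2 - y1) / (x2 - x1) = (11) / (27) mod 29 = 9
x3 = s^2 - x1 - x2 mod 29 = 9^2 - 19 - 17 = 16
y3 = s (x1 - x3) - y1 mod 29 = 9 * (19 - 16) - 2 = 25

P + Q = (16, 25)


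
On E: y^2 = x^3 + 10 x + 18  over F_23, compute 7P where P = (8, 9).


k = 7 = 111_2 (binary, LSB first: 111)
Double-and-add from P = (8, 9):
  bit 0 = 1: acc = O + (8, 9) = (8, 9)
  bit 1 = 1: acc = (8, 9) + (8, 14) = O
  bit 2 = 1: acc = O + (8, 9) = (8, 9)

7P = (8, 9)


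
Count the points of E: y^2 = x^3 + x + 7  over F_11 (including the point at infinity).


For each x in F_11, count y with y^2 = x^3 + 1 x + 7 mod 11:
  x = 1: RHS = 9, y in [3, 8]  -> 2 point(s)
  x = 3: RHS = 4, y in [2, 9]  -> 2 point(s)
  x = 4: RHS = 9, y in [3, 8]  -> 2 point(s)
  x = 5: RHS = 5, y in [4, 7]  -> 2 point(s)
  x = 6: RHS = 9, y in [3, 8]  -> 2 point(s)
  x = 7: RHS = 5, y in [4, 7]  -> 2 point(s)
  x = 10: RHS = 5, y in [4, 7]  -> 2 point(s)
Affine points: 14. Add the point at infinity: total = 15.

#E(F_11) = 15


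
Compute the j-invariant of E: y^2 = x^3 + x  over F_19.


Delta = -16(4 a^3 + 27 b^2) mod 19 = 12
-1728 * (4 a)^3 = -1728 * (4*1)^3 mod 19 = 7
j = 7 * 12^(-1) mod 19 = 18

j = 18 (mod 19)


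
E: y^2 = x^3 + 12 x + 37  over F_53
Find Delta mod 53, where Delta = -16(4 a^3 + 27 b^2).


4 a^3 + 27 b^2 = 4*12^3 + 27*37^2 = 6912 + 36963 = 43875
Delta = -16 * (43875) = -702000
Delta mod 53 = 38

Delta = 38 (mod 53)


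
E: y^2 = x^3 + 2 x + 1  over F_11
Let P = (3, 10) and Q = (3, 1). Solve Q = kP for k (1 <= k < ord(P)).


Enumerate multiples of P until we hit Q = (3, 1):
  1P = (3, 10)
  2P = (9, 0)
  3P = (3, 1)
Match found at i = 3.

k = 3


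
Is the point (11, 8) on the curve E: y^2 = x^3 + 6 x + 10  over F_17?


Check whether y^2 = x^3 + 6 x + 10 (mod 17) for (x, y) = (11, 8).
LHS: y^2 = 8^2 mod 17 = 13
RHS: x^3 + 6 x + 10 = 11^3 + 6*11 + 10 mod 17 = 13
LHS = RHS

Yes, on the curve


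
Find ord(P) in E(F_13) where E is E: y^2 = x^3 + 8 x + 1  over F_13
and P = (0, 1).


Compute successive multiples of P until we hit O:
  1P = (0, 1)
  2P = (3, 0)
  3P = (0, 12)
  4P = O

ord(P) = 4


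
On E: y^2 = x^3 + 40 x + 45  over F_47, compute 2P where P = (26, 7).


Doubling: s = (3 x1^2 + a) / (2 y1)
s = (3*26^2 + 40) / (2*7) mod 47 = 0
x3 = s^2 - 2 x1 mod 47 = 0^2 - 2*26 = 42
y3 = s (x1 - x3) - y1 mod 47 = 0 * (26 - 42) - 7 = 40

2P = (42, 40)


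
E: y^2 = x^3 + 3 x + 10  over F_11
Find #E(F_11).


For each x in F_11, count y with y^2 = x^3 + 3 x + 10 mod 11:
  x = 1: RHS = 3, y in [5, 6]  -> 2 point(s)
  x = 4: RHS = 9, y in [3, 8]  -> 2 point(s)
  x = 7: RHS = 0, y in [0]  -> 1 point(s)
Affine points: 5. Add the point at infinity: total = 6.

#E(F_11) = 6


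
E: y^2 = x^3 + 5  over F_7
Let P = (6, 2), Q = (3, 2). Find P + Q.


P != Q, so use the chord formula.
s = (y2 - y1) / (x2 - x1) = (0) / (4) mod 7 = 0
x3 = s^2 - x1 - x2 mod 7 = 0^2 - 6 - 3 = 5
y3 = s (x1 - x3) - y1 mod 7 = 0 * (6 - 5) - 2 = 5

P + Q = (5, 5)


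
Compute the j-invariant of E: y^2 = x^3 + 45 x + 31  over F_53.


Delta = -16(4 a^3 + 27 b^2) mod 53 = 11
-1728 * (4 a)^3 = -1728 * (4*45)^3 mod 53 = 24
j = 24 * 11^(-1) mod 53 = 7

j = 7 (mod 53)


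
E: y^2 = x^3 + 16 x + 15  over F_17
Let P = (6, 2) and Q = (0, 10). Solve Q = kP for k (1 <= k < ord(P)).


Enumerate multiples of P until we hit Q = (0, 10):
  1P = (6, 2)
  2P = (14, 5)
  3P = (16, 7)
  4P = (8, 14)
  5P = (5, 4)
  6P = (10, 6)
  7P = (2, 2)
  8P = (9, 15)
  9P = (0, 7)
  10P = (15, 14)
  11P = (11, 14)
  12P = (1, 10)
  13P = (1, 7)
  14P = (11, 3)
  15P = (15, 3)
  16P = (0, 10)
Match found at i = 16.

k = 16


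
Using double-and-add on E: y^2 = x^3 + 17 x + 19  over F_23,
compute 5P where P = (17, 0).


k = 5 = 101_2 (binary, LSB first: 101)
Double-and-add from P = (17, 0):
  bit 0 = 1: acc = O + (17, 0) = (17, 0)
  bit 1 = 0: acc unchanged = (17, 0)
  bit 2 = 1: acc = (17, 0) + O = (17, 0)

5P = (17, 0)


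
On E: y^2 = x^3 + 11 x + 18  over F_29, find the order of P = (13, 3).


Compute successive multiples of P until we hit O:
  1P = (13, 3)
  2P = (26, 25)
  3P = (15, 7)
  4P = (5, 13)
  5P = (18, 25)
  6P = (22, 27)
  7P = (14, 4)
  8P = (3, 7)
  ... (continuing to 29P)
  29P = O

ord(P) = 29


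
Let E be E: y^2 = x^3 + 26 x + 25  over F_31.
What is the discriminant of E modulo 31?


4 a^3 + 27 b^2 = 4*26^3 + 27*25^2 = 70304 + 16875 = 87179
Delta = -16 * (87179) = -1394864
Delta mod 31 = 12

Delta = 12 (mod 31)


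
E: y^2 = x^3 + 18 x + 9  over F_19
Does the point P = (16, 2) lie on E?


Check whether y^2 = x^3 + 18 x + 9 (mod 19) for (x, y) = (16, 2).
LHS: y^2 = 2^2 mod 19 = 4
RHS: x^3 + 18 x + 9 = 16^3 + 18*16 + 9 mod 19 = 4
LHS = RHS

Yes, on the curve


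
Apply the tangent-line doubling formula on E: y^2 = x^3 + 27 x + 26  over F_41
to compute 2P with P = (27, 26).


Doubling: s = (3 x1^2 + a) / (2 y1)
s = (3*27^2 + 27) / (2*26) mod 41 = 0
x3 = s^2 - 2 x1 mod 41 = 0^2 - 2*27 = 28
y3 = s (x1 - x3) - y1 mod 41 = 0 * (27 - 28) - 26 = 15

2P = (28, 15)


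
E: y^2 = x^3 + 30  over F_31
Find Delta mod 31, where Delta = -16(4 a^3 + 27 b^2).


4 a^3 + 27 b^2 = 4*0^3 + 27*30^2 = 0 + 24300 = 24300
Delta = -16 * (24300) = -388800
Delta mod 31 = 2

Delta = 2 (mod 31)


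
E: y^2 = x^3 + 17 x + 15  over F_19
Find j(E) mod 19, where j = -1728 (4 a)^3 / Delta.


Delta = -16(4 a^3 + 27 b^2) mod 19 = 3
-1728 * (4 a)^3 = -1728 * (4*17)^3 mod 19 = 1
j = 1 * 3^(-1) mod 19 = 13

j = 13 (mod 19)


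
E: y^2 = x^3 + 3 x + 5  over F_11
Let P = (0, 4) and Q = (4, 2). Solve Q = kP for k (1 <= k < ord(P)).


Enumerate multiples of P until we hit Q = (4, 2):
  1P = (0, 4)
  2P = (1, 8)
  3P = (4, 2)
Match found at i = 3.

k = 3


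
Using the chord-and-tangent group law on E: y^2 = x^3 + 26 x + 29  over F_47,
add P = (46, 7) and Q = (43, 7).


P != Q, so use the chord formula.
s = (y2 - y1) / (x2 - x1) = (0) / (44) mod 47 = 0
x3 = s^2 - x1 - x2 mod 47 = 0^2 - 46 - 43 = 5
y3 = s (x1 - x3) - y1 mod 47 = 0 * (46 - 5) - 7 = 40

P + Q = (5, 40)


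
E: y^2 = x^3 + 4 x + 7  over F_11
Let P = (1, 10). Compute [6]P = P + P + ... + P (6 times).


k = 6 = 110_2 (binary, LSB first: 011)
Double-and-add from P = (1, 10):
  bit 0 = 0: acc unchanged = O
  bit 1 = 1: acc = O + (2, 10) = (2, 10)
  bit 2 = 1: acc = (2, 10) + (5, 3) = (7, 9)

6P = (7, 9)


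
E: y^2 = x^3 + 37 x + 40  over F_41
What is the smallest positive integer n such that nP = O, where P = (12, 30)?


Compute successive multiples of P until we hit O:
  1P = (12, 30)
  2P = (38, 36)
  3P = (1, 23)
  4P = (24, 22)
  5P = (10, 37)
  6P = (21, 22)
  7P = (26, 28)
  8P = (39, 9)
  ... (continuing to 32P)
  32P = O

ord(P) = 32


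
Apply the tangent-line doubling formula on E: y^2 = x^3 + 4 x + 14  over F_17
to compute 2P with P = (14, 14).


Doubling: s = (3 x1^2 + a) / (2 y1)
s = (3*14^2 + 4) / (2*14) mod 17 = 9
x3 = s^2 - 2 x1 mod 17 = 9^2 - 2*14 = 2
y3 = s (x1 - x3) - y1 mod 17 = 9 * (14 - 2) - 14 = 9

2P = (2, 9)


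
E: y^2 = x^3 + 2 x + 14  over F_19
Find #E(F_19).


For each x in F_19, count y with y^2 = x^3 + 2 x + 14 mod 19:
  x = 1: RHS = 17, y in [6, 13]  -> 2 point(s)
  x = 2: RHS = 7, y in [8, 11]  -> 2 point(s)
  x = 3: RHS = 9, y in [3, 16]  -> 2 point(s)
  x = 5: RHS = 16, y in [4, 15]  -> 2 point(s)
  x = 9: RHS = 1, y in [1, 18]  -> 2 point(s)
  x = 16: RHS = 0, y in [0]  -> 1 point(s)
  x = 18: RHS = 11, y in [7, 12]  -> 2 point(s)
Affine points: 13. Add the point at infinity: total = 14.

#E(F_19) = 14


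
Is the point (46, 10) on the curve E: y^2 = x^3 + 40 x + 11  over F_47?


Check whether y^2 = x^3 + 40 x + 11 (mod 47) for (x, y) = (46, 10).
LHS: y^2 = 10^2 mod 47 = 6
RHS: x^3 + 40 x + 11 = 46^3 + 40*46 + 11 mod 47 = 17
LHS != RHS

No, not on the curve


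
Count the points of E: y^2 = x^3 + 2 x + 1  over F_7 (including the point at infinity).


For each x in F_7, count y with y^2 = x^3 + 2 x + 1 mod 7:
  x = 0: RHS = 1, y in [1, 6]  -> 2 point(s)
  x = 1: RHS = 4, y in [2, 5]  -> 2 point(s)
Affine points: 4. Add the point at infinity: total = 5.

#E(F_7) = 5


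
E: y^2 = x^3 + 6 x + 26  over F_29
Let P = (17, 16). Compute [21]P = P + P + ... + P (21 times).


k = 21 = 10101_2 (binary, LSB first: 10101)
Double-and-add from P = (17, 16):
  bit 0 = 1: acc = O + (17, 16) = (17, 16)
  bit 1 = 0: acc unchanged = (17, 16)
  bit 2 = 1: acc = (17, 16) + (7, 11) = (27, 8)
  bit 3 = 0: acc unchanged = (27, 8)
  bit 4 = 1: acc = (27, 8) + (16, 10) = (10, 10)

21P = (10, 10)


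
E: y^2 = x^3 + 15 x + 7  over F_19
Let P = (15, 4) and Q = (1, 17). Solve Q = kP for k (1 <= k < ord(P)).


Enumerate multiples of P until we hit Q = (1, 17):
  1P = (15, 4)
  2P = (5, 13)
  3P = (0, 11)
  4P = (13, 9)
  5P = (2, 11)
  6P = (6, 16)
  7P = (4, 13)
  8P = (17, 8)
  9P = (10, 6)
  10P = (1, 17)
Match found at i = 10.

k = 10


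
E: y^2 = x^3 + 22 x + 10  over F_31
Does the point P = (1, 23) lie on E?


Check whether y^2 = x^3 + 22 x + 10 (mod 31) for (x, y) = (1, 23).
LHS: y^2 = 23^2 mod 31 = 2
RHS: x^3 + 22 x + 10 = 1^3 + 22*1 + 10 mod 31 = 2
LHS = RHS

Yes, on the curve


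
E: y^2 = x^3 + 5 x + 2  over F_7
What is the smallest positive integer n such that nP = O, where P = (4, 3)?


Compute successive multiples of P until we hit O:
  1P = (4, 3)
  2P = (1, 6)
  3P = (3, 3)
  4P = (0, 4)
  5P = (0, 3)
  6P = (3, 4)
  7P = (1, 1)
  8P = (4, 4)
  ... (continuing to 9P)
  9P = O

ord(P) = 9


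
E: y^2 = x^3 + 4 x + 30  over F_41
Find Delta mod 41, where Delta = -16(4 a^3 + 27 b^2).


4 a^3 + 27 b^2 = 4*4^3 + 27*30^2 = 256 + 24300 = 24556
Delta = -16 * (24556) = -392896
Delta mod 41 = 7

Delta = 7 (mod 41)


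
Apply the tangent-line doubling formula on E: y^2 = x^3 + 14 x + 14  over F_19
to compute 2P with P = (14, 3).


Doubling: s = (3 x1^2 + a) / (2 y1)
s = (3*14^2 + 14) / (2*3) mod 19 = 18
x3 = s^2 - 2 x1 mod 19 = 18^2 - 2*14 = 11
y3 = s (x1 - x3) - y1 mod 19 = 18 * (14 - 11) - 3 = 13

2P = (11, 13)


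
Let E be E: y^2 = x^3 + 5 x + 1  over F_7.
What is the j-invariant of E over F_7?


Delta = -16(4 a^3 + 27 b^2) mod 7 = 3
-1728 * (4 a)^3 = -1728 * (4*5)^3 mod 7 = 6
j = 6 * 3^(-1) mod 7 = 2

j = 2 (mod 7)


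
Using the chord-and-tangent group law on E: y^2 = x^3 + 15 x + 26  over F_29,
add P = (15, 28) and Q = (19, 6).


P != Q, so use the chord formula.
s = (y2 - y1) / (x2 - x1) = (7) / (4) mod 29 = 9
x3 = s^2 - x1 - x2 mod 29 = 9^2 - 15 - 19 = 18
y3 = s (x1 - x3) - y1 mod 29 = 9 * (15 - 18) - 28 = 3

P + Q = (18, 3)


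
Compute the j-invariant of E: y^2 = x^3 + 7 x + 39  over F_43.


Delta = -16(4 a^3 + 27 b^2) mod 43 = 32
-1728 * (4 a)^3 = -1728 * (4*7)^3 mod 43 = 39
j = 39 * 32^(-1) mod 43 = 16

j = 16 (mod 43)


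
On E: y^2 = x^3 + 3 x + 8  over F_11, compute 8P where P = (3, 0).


k = 8 = 1000_2 (binary, LSB first: 0001)
Double-and-add from P = (3, 0):
  bit 0 = 0: acc unchanged = O
  bit 1 = 0: acc unchanged = O
  bit 2 = 0: acc unchanged = O
  bit 3 = 1: acc = O + O = O

8P = O


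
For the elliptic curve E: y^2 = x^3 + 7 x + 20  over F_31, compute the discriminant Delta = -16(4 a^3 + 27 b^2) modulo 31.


4 a^3 + 27 b^2 = 4*7^3 + 27*20^2 = 1372 + 10800 = 12172
Delta = -16 * (12172) = -194752
Delta mod 31 = 21

Delta = 21 (mod 31)


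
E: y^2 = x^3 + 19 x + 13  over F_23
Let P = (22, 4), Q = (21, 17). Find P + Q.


P != Q, so use the chord formula.
s = (y2 - y1) / (x2 - x1) = (13) / (22) mod 23 = 10
x3 = s^2 - x1 - x2 mod 23 = 10^2 - 22 - 21 = 11
y3 = s (x1 - x3) - y1 mod 23 = 10 * (22 - 11) - 4 = 14

P + Q = (11, 14)


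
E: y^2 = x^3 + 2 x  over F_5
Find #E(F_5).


For each x in F_5, count y with y^2 = x^3 + 2 x + 0 mod 5:
  x = 0: RHS = 0, y in [0]  -> 1 point(s)
Affine points: 1. Add the point at infinity: total = 2.

#E(F_5) = 2


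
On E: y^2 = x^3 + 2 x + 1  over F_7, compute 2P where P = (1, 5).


Doubling: s = (3 x1^2 + a) / (2 y1)
s = (3*1^2 + 2) / (2*5) mod 7 = 4
x3 = s^2 - 2 x1 mod 7 = 4^2 - 2*1 = 0
y3 = s (x1 - x3) - y1 mod 7 = 4 * (1 - 0) - 5 = 6

2P = (0, 6)


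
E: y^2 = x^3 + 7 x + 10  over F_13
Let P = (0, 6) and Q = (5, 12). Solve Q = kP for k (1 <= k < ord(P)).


Enumerate multiples of P until we hit Q = (5, 12):
  1P = (0, 6)
  2P = (10, 12)
  3P = (7, 8)
  4P = (9, 10)
  5P = (5, 12)
Match found at i = 5.

k = 5


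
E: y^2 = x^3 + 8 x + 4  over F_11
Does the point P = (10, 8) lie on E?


Check whether y^2 = x^3 + 8 x + 4 (mod 11) for (x, y) = (10, 8).
LHS: y^2 = 8^2 mod 11 = 9
RHS: x^3 + 8 x + 4 = 10^3 + 8*10 + 4 mod 11 = 6
LHS != RHS

No, not on the curve


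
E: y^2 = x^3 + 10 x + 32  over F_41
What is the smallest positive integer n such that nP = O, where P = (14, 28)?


Compute successive multiples of P until we hit O:
  1P = (14, 28)
  2P = (9, 21)
  3P = (38, 4)
  4P = (31, 30)
  5P = (39, 39)
  6P = (37, 16)
  7P = (36, 12)
  8P = (0, 14)
  ... (continuing to 51P)
  51P = O

ord(P) = 51


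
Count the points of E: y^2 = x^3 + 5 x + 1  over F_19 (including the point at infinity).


For each x in F_19, count y with y^2 = x^3 + 5 x + 1 mod 19:
  x = 0: RHS = 1, y in [1, 18]  -> 2 point(s)
  x = 1: RHS = 7, y in [8, 11]  -> 2 point(s)
  x = 2: RHS = 0, y in [0]  -> 1 point(s)
  x = 3: RHS = 5, y in [9, 10]  -> 2 point(s)
  x = 4: RHS = 9, y in [3, 16]  -> 2 point(s)
  x = 6: RHS = 0, y in [0]  -> 1 point(s)
  x = 10: RHS = 6, y in [5, 14]  -> 2 point(s)
  x = 11: RHS = 0, y in [0]  -> 1 point(s)
  x = 16: RHS = 16, y in [4, 15]  -> 2 point(s)
Affine points: 15. Add the point at infinity: total = 16.

#E(F_19) = 16


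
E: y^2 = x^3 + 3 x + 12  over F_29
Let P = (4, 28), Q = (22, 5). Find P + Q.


P != Q, so use the chord formula.
s = (y2 - y1) / (x2 - x1) = (6) / (18) mod 29 = 10
x3 = s^2 - x1 - x2 mod 29 = 10^2 - 4 - 22 = 16
y3 = s (x1 - x3) - y1 mod 29 = 10 * (4 - 16) - 28 = 26

P + Q = (16, 26)


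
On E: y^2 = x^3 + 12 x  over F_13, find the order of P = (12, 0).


Compute successive multiples of P until we hit O:
  1P = (12, 0)
  2P = O

ord(P) = 2


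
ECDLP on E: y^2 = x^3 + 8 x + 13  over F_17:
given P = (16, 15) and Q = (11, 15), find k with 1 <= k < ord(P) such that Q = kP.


Enumerate multiples of P until we hit Q = (11, 15):
  1P = (16, 15)
  2P = (0, 9)
  3P = (3, 9)
  4P = (13, 6)
  5P = (14, 8)
  6P = (12, 16)
  7P = (5, 12)
  8P = (9, 7)
  9P = (11, 15)
Match found at i = 9.

k = 9


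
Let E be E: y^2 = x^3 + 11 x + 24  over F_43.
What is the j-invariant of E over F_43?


Delta = -16(4 a^3 + 27 b^2) mod 43 = 8
-1728 * (4 a)^3 = -1728 * (4*11)^3 mod 43 = 35
j = 35 * 8^(-1) mod 43 = 42

j = 42 (mod 43)


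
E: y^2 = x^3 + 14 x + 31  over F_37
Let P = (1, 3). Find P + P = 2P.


Doubling: s = (3 x1^2 + a) / (2 y1)
s = (3*1^2 + 14) / (2*3) mod 37 = 9
x3 = s^2 - 2 x1 mod 37 = 9^2 - 2*1 = 5
y3 = s (x1 - x3) - y1 mod 37 = 9 * (1 - 5) - 3 = 35

2P = (5, 35)


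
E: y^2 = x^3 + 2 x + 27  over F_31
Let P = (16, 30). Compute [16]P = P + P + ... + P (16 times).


k = 16 = 10000_2 (binary, LSB first: 00001)
Double-and-add from P = (16, 30):
  bit 0 = 0: acc unchanged = O
  bit 1 = 0: acc unchanged = O
  bit 2 = 0: acc unchanged = O
  bit 3 = 0: acc unchanged = O
  bit 4 = 1: acc = O + (2, 16) = (2, 16)

16P = (2, 16)


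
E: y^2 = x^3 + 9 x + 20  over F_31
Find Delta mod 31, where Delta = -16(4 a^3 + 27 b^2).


4 a^3 + 27 b^2 = 4*9^3 + 27*20^2 = 2916 + 10800 = 13716
Delta = -16 * (13716) = -219456
Delta mod 31 = 24

Delta = 24 (mod 31)


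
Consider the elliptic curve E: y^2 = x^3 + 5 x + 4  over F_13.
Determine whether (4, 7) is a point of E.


Check whether y^2 = x^3 + 5 x + 4 (mod 13) for (x, y) = (4, 7).
LHS: y^2 = 7^2 mod 13 = 10
RHS: x^3 + 5 x + 4 = 4^3 + 5*4 + 4 mod 13 = 10
LHS = RHS

Yes, on the curve


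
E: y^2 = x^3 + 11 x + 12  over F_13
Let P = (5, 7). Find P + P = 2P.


Doubling: s = (3 x1^2 + a) / (2 y1)
s = (3*5^2 + 11) / (2*7) mod 13 = 8
x3 = s^2 - 2 x1 mod 13 = 8^2 - 2*5 = 2
y3 = s (x1 - x3) - y1 mod 13 = 8 * (5 - 2) - 7 = 4

2P = (2, 4)


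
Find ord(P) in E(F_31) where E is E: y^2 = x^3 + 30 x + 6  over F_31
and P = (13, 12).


Compute successive multiples of P until we hit O:
  1P = (13, 12)
  2P = (14, 16)
  3P = (20, 22)
  4P = (7, 1)
  5P = (29, 0)
  6P = (7, 30)
  7P = (20, 9)
  8P = (14, 15)
  ... (continuing to 10P)
  10P = O

ord(P) = 10


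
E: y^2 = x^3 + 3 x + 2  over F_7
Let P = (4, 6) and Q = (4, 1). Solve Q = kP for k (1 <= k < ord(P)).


Enumerate multiples of P until we hit Q = (4, 1):
  1P = (4, 6)
  2P = (0, 4)
  3P = (5, 4)
  4P = (2, 4)
  5P = (2, 3)
  6P = (5, 3)
  7P = (0, 3)
  8P = (4, 1)
Match found at i = 8.

k = 8
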